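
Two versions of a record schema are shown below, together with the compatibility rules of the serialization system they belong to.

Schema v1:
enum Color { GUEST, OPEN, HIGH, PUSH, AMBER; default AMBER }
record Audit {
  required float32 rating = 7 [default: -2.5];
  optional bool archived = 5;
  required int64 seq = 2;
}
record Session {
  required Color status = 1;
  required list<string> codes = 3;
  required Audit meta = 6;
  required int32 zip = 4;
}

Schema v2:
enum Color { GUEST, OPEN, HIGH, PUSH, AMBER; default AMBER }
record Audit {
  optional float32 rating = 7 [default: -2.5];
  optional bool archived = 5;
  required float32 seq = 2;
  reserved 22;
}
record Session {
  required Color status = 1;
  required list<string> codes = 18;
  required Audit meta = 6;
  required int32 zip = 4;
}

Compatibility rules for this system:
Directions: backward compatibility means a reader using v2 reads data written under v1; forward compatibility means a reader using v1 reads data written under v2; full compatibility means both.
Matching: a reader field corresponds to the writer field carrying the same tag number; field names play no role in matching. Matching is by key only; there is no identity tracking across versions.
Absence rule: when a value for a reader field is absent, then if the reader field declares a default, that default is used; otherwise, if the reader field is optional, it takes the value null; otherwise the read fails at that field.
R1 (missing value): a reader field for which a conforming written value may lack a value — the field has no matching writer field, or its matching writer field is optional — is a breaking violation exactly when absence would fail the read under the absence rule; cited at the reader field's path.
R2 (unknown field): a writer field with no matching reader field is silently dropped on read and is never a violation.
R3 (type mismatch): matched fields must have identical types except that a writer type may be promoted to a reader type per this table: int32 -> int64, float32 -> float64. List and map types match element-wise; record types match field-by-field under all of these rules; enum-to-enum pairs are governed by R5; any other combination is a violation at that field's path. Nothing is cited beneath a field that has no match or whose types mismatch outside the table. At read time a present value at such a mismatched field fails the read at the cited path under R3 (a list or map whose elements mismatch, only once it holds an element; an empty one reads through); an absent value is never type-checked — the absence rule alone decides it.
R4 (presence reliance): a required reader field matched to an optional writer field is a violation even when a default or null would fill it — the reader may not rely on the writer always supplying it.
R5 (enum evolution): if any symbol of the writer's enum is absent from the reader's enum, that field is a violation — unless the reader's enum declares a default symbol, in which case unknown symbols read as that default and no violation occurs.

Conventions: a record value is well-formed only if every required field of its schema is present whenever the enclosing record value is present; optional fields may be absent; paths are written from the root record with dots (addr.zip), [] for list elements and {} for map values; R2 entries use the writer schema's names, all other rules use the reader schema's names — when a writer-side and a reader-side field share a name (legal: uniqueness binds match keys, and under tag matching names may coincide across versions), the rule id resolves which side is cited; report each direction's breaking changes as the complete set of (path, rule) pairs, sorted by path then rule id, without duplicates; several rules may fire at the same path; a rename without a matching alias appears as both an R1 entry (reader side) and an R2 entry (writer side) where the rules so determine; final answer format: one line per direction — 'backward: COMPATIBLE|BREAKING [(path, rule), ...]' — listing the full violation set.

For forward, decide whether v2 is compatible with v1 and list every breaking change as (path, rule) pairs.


arrows below run writer -> reader for Session
checking forward for Session: reader v1 against writer v2:
  status <- status (Color -> Color, writer required)
  no writer field matches reader codes
  meta <- meta (Audit -> Audit, writer required)
  zip <- zip (int32 -> int32, writer required)
  writer codes: unknown to reader
  meta.rating <- meta.rating (float32 -> float32, writer optional)
  meta.archived <- meta.archived (bool -> bool, writer optional)
  meta.seq <- meta.seq (float32 -> int64, writer required)
  breaking: (codes, R1)
  breaking: (meta.rating, R4)
  breaking: (meta.seq, R3)
  => forward verdict for Session: BREAKING, 3 violation(s)

forward: BREAKING [(codes, R1), (meta.rating, R4), (meta.seq, R3)]


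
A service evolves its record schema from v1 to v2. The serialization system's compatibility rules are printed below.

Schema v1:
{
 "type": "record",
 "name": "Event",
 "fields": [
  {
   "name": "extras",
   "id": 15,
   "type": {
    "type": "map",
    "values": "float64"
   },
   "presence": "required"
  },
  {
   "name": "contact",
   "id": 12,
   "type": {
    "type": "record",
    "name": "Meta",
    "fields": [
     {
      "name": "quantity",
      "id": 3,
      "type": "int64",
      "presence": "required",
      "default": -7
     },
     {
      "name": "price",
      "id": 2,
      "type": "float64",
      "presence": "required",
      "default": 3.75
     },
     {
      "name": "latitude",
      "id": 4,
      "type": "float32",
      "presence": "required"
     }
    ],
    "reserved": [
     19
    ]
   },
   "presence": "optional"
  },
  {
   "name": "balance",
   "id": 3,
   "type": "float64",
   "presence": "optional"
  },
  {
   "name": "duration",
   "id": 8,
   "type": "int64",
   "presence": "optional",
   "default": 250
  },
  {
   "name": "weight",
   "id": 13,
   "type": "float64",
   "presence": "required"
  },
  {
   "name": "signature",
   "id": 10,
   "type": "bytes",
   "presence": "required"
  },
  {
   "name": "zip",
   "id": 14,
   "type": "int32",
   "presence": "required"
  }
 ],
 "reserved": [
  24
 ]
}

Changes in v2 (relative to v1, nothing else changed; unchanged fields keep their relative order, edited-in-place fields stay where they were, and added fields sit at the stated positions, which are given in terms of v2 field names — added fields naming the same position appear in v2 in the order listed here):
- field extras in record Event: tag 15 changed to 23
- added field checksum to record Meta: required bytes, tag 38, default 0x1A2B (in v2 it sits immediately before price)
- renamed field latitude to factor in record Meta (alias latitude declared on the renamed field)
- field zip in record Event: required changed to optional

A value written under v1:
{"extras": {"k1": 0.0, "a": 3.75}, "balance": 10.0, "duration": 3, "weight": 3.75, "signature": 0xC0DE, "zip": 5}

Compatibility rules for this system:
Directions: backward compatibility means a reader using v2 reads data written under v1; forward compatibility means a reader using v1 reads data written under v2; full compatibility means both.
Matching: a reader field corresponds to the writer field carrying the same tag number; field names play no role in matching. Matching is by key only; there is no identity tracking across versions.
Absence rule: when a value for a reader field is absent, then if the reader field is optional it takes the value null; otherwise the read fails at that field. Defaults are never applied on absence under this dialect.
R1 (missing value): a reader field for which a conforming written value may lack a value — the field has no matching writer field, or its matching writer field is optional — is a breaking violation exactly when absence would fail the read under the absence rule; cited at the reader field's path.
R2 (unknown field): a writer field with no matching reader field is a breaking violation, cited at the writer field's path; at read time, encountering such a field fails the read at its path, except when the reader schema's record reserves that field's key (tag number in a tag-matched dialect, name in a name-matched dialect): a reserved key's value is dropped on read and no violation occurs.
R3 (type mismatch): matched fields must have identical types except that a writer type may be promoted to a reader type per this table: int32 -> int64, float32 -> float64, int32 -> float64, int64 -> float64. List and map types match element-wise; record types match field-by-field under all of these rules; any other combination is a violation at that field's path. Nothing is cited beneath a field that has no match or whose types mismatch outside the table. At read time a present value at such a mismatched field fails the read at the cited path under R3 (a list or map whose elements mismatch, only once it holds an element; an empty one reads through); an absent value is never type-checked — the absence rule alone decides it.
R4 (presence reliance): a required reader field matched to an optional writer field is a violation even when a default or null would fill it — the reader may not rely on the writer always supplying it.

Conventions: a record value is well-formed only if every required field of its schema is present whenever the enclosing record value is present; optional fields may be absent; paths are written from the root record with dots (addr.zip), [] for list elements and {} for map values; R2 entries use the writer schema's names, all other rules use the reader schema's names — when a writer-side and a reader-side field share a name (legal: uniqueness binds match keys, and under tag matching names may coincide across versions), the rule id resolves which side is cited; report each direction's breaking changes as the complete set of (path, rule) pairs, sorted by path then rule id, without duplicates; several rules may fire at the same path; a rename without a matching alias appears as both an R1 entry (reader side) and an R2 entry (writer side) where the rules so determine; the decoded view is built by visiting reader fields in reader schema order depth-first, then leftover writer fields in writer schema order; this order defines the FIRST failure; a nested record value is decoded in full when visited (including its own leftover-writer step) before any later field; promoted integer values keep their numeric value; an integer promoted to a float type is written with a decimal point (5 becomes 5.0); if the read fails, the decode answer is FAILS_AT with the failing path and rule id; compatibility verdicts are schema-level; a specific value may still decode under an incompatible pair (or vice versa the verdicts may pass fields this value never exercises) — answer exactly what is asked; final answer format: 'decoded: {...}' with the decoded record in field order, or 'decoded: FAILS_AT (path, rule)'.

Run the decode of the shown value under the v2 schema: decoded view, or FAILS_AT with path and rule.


the writer's type comes first in each Event pair
migrating the Event value to v2:
  read fails at extras under R1 (no fill)
  => FAILS_AT (extras, R1)
the rest of the Event diff is inert for this question:
  added field checksum to record Meta: required bytes, tag 38, default 0x1A2B (in v2 it sits immediately before price) -> schema-level compatibility only; this Event value's decode is unchanged
  renamed field latitude to factor in record Meta (alias latitude declared on the renamed field) -> fires no rule on Event under this dialect and leaves the result unchanged
  field zip in record Event: required changed to optional -> schema-level compatibility only; this Event value's decode is unchanged

decoded: FAILS_AT (extras, R1)


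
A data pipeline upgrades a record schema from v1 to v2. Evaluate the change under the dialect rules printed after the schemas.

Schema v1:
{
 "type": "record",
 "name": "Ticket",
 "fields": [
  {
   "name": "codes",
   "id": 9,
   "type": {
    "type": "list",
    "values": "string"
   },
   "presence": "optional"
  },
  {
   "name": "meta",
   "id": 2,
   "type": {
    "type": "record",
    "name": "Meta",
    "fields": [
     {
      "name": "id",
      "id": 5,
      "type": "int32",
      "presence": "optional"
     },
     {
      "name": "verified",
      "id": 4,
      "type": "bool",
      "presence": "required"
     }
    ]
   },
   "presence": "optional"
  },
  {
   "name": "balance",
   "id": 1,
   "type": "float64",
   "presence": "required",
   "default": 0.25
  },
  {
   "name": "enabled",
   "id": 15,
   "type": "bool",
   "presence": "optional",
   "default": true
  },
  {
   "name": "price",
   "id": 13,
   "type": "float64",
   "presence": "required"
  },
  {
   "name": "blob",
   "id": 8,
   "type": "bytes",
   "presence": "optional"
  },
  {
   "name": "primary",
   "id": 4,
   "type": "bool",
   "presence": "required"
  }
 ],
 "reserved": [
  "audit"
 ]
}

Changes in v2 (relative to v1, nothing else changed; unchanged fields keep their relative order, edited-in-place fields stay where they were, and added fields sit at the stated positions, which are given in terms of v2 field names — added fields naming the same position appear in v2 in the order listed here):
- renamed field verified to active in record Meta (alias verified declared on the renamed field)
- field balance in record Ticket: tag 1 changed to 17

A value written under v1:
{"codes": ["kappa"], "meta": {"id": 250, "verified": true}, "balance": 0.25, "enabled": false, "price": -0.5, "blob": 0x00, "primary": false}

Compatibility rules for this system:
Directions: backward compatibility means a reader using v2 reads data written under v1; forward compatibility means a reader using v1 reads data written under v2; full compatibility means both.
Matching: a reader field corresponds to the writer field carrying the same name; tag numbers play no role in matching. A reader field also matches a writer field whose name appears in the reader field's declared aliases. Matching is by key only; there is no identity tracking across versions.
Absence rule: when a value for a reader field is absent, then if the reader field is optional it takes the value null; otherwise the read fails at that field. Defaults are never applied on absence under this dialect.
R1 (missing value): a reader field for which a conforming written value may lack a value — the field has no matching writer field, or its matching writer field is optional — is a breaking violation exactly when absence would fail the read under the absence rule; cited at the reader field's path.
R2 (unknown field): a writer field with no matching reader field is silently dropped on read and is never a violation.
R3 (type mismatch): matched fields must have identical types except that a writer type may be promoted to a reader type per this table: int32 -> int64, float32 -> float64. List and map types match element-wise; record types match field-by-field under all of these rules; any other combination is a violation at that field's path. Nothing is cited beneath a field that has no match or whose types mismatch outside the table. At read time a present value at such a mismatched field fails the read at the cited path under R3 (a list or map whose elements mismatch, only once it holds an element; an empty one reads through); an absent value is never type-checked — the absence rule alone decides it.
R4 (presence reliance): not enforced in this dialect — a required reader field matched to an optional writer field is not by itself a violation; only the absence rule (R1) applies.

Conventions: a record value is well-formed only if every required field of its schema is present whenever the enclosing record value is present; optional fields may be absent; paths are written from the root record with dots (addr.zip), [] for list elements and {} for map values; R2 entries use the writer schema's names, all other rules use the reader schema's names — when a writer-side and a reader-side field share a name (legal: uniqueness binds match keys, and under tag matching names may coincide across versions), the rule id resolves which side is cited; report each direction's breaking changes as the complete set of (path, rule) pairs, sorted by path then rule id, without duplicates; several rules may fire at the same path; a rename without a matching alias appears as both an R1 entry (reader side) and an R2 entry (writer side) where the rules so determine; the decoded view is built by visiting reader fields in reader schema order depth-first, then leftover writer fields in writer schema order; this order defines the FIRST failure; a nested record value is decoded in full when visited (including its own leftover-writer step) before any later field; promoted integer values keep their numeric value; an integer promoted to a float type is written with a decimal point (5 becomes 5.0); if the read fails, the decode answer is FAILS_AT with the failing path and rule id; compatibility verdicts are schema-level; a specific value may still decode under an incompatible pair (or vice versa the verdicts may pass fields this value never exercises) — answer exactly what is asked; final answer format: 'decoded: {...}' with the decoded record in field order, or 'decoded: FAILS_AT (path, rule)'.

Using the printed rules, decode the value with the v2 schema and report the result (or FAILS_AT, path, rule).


decoded: {"codes": ["kappa"], "meta": {"id": 250, "active": true}, "balance": 0.25, "enabled": false, "price": -0.5, "blob": 0x00, "primary": false}

each type pair in Ticket: writer, then reader
decoding the Ticket value with the v2 reader:
  codes := ["kappa"]
  meta.id := 250
  meta.active := true (from writer verified)
  balance := 0.25
  enabled := false
  price := -0.5
  blob := 0x00
  primary := false
  => decoded: {"codes": ["kappa"], "meta": {"id": 250, "active": true}, "balance": 0.25, "enabled": false, "price": -0.5, "blob": 0x00, "primary": false}
diffs on Ticket not affecting the asked answer:
  field balance in record Ticket: tag 1 changed to 17 -> fires no rule on Ticket under this dialect and leaves the result unchanged


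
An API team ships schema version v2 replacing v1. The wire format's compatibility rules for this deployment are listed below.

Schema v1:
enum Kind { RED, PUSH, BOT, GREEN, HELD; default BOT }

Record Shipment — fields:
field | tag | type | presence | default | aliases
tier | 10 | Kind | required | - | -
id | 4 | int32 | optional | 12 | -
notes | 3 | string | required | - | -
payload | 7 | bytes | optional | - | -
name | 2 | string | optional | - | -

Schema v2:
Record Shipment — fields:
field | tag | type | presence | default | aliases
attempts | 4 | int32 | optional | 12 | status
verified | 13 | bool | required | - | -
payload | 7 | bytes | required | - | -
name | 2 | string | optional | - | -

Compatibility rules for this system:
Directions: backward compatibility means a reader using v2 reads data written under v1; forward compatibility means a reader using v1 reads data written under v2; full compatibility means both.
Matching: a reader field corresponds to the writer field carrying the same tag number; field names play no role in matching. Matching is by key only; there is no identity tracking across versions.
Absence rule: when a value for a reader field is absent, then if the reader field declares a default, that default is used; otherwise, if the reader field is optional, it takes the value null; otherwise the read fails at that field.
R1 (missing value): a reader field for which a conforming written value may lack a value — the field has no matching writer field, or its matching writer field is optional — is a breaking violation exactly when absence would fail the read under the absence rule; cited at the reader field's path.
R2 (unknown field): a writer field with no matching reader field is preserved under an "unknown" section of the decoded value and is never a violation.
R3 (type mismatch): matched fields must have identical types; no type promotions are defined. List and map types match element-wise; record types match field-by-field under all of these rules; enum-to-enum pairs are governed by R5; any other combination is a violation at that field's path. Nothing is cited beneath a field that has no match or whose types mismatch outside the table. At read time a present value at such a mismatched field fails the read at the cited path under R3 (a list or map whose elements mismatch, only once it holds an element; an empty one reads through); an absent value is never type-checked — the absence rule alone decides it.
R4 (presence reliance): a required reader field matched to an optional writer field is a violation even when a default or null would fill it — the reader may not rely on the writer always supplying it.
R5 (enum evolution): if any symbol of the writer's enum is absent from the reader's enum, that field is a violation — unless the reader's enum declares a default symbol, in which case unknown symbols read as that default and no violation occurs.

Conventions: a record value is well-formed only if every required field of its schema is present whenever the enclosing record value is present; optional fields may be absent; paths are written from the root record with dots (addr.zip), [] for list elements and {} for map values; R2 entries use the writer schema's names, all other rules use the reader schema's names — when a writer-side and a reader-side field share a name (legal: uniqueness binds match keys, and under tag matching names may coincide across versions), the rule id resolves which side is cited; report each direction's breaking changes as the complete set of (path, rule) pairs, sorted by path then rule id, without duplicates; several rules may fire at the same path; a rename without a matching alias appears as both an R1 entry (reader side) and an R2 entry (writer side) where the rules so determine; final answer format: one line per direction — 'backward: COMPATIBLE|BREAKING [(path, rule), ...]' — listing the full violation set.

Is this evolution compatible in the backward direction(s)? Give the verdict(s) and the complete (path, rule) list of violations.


backward: BREAKING [(payload, R1), (payload, R4), (verified, R1)]

in Shipment below, arrows point writer -> reader
backward for Shipment (reader v2, writer v1):
  attempts: int32 -> int32, writer optional; from id
  verified has no writer counterpart
  payload: bytes -> bytes, writer optional; from payload
  name: string -> string, writer optional; from name
  leftover writer field: tier
  leftover writer field: notes
  violation R1 at payload
  violation R4 at payload
  violation R1 at verified
  => backward verdict for Shipment: BREAKING, 3 violation(s)
diffs on Shipment not affecting the asked answer:
  renamed field id to attempts in record Shipment -> inert for the asked Shipment verdict: nothing fires
  removed field tier from record Shipment -> affects forward compatibility only, which is not asked
  removed field notes from record Shipment -> affects forward compatibility only, which is not asked


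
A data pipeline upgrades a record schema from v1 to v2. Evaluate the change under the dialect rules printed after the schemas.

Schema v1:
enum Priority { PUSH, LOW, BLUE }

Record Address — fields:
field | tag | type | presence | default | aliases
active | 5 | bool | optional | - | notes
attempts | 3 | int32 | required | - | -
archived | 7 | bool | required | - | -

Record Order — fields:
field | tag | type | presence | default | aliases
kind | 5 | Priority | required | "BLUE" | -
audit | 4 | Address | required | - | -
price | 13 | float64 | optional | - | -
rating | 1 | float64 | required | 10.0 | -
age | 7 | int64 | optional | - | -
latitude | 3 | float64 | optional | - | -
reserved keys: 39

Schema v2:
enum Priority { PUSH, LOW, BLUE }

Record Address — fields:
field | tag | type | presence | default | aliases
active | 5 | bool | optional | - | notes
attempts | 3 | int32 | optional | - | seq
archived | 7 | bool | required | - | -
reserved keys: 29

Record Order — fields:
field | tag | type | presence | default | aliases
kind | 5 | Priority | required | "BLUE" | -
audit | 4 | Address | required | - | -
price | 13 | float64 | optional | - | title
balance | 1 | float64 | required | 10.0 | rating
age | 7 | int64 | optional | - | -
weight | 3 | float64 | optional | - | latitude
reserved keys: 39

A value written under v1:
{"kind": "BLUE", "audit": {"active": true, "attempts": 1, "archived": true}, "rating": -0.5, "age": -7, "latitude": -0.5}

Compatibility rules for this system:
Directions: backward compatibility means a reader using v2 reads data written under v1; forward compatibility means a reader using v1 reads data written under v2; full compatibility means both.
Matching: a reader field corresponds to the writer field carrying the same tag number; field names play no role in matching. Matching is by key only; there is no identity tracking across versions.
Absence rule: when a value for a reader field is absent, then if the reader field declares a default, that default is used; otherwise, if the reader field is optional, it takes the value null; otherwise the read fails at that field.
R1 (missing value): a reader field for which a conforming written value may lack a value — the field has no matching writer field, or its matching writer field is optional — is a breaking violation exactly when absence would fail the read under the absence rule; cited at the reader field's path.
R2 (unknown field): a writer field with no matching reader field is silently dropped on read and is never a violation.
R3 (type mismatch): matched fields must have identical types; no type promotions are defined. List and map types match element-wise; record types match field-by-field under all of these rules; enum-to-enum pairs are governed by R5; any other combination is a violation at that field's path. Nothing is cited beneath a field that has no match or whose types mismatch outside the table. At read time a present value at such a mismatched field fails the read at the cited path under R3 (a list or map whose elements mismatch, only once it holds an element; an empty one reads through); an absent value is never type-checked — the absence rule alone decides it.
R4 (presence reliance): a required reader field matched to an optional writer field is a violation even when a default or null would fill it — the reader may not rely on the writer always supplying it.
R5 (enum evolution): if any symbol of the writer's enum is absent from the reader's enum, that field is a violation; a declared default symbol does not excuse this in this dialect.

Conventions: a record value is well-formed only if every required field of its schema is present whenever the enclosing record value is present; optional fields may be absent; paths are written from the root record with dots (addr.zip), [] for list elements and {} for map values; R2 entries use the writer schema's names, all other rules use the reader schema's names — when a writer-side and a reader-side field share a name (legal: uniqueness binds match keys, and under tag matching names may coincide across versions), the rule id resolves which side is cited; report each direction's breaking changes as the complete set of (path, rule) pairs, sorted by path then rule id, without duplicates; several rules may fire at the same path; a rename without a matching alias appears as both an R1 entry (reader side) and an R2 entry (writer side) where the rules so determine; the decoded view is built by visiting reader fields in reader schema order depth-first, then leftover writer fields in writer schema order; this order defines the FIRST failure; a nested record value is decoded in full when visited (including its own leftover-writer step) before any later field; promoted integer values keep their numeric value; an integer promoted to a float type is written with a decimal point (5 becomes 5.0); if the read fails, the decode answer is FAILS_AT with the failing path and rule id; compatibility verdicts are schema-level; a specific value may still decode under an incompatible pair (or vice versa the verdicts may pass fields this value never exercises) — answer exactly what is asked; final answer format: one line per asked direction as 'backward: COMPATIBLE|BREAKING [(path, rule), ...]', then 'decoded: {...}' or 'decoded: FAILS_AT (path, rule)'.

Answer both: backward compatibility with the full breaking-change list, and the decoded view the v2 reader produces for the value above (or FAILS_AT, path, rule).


backward: COMPATIBLE []; decoded: {"kind": "BLUE", "audit": {"active": true, "attempts": 1, "archived": true}, "price": null, "balance": -0.5, "age": -7, "weight": -0.5}

each type pair in Order: writer, then reader
backward pass over Order, reader schema v2, writer schema v1:
  kind: Priority -> Priority, writer required; from kind
  audit: Address -> Address, writer required; from audit
  price: float64 -> float64, writer optional; from price
  balance: float64 -> float64, writer required; from rating
  age: int64 -> int64, writer optional; from age
  weight: float64 -> float64, writer optional; from latitude
  audit.active: bool -> bool, writer optional; from audit.active
  audit.attempts: int32 -> int32, writer required; from audit.attempts
  audit.archived: bool -> bool, writer required; from audit.archived
  => no violations; backward on Order: COMPATIBLE
migrating the Order value to v2:
  kind := "BLUE"
  audit.active := true
  audit.attempts := 1
  audit.archived := true
  price := null (not supplied -> null)
  balance := -0.5 (from writer rating)
  age := -7
  weight := -0.5 (from writer latitude)
  => decoded: {"kind": "BLUE", "audit": {"active": true, "attempts": 1, "archived": true}, "price": null, "balance": -0.5, "age": -7, "weight": -0.5}
ruling out the remaining Order differences:
  field attempts in record Address: required changed to optional -> its effect on Order is confined to the forward direction, not asked


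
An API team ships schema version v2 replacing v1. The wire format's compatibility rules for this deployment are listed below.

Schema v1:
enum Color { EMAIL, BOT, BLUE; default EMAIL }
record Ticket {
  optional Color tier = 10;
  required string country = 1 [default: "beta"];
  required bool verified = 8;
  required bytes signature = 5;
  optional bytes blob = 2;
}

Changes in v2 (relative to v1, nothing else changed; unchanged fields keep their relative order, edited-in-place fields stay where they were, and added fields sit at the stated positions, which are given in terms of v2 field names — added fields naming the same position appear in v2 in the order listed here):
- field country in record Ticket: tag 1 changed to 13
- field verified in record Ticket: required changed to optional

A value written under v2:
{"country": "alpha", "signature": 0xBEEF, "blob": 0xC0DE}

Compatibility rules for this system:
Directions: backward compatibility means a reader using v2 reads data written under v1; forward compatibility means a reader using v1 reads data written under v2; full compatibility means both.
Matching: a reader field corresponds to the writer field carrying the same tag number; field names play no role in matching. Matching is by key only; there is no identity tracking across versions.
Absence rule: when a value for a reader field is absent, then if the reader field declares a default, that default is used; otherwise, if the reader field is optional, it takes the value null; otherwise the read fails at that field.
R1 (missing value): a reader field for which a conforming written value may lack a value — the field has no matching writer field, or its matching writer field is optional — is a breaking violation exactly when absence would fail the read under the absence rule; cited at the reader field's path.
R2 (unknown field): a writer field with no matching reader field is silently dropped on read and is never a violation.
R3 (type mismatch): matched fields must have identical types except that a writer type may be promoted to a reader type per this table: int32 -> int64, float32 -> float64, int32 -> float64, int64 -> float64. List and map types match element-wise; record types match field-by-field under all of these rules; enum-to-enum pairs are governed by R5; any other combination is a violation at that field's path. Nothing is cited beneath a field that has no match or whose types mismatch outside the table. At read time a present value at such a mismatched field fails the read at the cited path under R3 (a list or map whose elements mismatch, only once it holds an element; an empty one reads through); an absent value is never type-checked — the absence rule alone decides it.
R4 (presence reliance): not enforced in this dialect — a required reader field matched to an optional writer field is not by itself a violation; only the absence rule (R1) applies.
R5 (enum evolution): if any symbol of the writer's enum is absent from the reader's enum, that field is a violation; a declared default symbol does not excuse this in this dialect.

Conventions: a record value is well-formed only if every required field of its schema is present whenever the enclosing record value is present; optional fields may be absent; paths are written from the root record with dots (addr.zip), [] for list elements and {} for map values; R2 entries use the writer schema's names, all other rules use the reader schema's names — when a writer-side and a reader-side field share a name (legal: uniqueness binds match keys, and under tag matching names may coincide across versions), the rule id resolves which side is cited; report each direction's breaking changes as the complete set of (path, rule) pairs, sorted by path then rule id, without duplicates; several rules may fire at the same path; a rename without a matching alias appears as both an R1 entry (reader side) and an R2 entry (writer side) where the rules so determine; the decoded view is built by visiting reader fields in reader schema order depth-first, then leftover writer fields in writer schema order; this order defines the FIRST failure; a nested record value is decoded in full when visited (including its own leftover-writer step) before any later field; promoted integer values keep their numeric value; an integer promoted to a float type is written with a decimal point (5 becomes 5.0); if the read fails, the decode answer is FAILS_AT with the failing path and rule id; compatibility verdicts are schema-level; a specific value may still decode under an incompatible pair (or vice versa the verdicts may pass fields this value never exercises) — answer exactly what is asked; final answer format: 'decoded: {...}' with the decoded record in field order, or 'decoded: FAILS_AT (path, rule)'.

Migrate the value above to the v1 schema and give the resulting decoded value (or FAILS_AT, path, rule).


each type pair in Ticket: writer, then reader
decoding the Ticket value with the v1 reader:
  tier := null (not supplied -> null)
  country := "beta" (no value, default fills)
  read fails at verified under R1 (no fill)
  => FAILS_AT (verified, R1)
the rest of the Ticket diff is inert for this question:
  field country in record Ticket: tag 1 changed to 13 -> triggers nothing under the printed rules; the Ticket answer is the same either way

decoded: FAILS_AT (verified, R1)


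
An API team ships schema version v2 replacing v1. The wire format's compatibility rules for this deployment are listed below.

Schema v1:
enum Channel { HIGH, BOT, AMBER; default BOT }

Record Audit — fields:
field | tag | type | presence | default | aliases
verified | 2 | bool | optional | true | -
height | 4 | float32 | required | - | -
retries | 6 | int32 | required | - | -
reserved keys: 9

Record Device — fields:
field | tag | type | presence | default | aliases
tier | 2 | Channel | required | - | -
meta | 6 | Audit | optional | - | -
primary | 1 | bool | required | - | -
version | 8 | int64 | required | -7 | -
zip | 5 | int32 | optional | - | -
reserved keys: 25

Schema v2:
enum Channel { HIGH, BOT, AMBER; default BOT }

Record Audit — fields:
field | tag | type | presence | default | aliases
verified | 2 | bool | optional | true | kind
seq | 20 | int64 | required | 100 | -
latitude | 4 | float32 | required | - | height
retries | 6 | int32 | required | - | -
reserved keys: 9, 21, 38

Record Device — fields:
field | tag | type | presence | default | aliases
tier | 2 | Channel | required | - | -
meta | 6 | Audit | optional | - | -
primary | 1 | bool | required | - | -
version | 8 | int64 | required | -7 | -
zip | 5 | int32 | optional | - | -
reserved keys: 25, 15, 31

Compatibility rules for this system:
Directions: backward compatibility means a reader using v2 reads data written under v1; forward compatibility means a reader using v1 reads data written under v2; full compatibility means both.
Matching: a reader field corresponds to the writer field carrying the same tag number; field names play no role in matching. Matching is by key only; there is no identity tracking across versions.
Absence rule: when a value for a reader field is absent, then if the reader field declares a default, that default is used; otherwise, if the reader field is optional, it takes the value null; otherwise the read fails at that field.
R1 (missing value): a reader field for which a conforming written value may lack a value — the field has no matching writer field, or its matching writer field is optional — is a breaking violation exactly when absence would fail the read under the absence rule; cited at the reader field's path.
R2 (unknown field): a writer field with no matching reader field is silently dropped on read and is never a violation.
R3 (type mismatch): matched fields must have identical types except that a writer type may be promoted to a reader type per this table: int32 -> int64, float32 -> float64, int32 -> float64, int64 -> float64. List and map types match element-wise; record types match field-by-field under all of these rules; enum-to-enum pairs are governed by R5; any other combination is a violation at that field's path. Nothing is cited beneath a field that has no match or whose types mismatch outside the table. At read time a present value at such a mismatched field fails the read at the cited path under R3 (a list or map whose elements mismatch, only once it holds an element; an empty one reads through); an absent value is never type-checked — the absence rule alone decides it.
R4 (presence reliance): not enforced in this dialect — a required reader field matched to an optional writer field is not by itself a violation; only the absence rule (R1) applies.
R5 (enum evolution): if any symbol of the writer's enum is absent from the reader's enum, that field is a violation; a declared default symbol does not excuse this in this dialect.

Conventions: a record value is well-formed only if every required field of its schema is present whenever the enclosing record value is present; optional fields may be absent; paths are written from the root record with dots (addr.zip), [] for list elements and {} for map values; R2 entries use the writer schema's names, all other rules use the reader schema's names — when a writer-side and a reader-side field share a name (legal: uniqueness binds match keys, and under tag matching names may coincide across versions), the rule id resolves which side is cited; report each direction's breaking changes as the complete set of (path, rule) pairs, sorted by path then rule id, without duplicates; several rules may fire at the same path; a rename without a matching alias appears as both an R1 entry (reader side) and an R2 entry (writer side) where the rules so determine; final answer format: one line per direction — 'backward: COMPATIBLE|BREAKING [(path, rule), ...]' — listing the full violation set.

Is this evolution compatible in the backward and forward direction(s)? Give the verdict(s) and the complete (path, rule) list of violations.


each type pair in Device: writer, then reader
backward on Device — v2 reading data written by v1:
  tier: Channel -> Channel, writer required; from tier
  meta: Audit -> Audit, writer optional; from meta
  primary: bool -> bool, writer required; from primary
  version: int64 -> int64, writer required; from version
  zip: int32 -> int32, writer optional; from zip
  meta.verified: bool -> bool, writer optional; from meta.verified
  meta.seq: no writer-side match
  meta.latitude: float32 -> float32, writer required; from meta.height
  meta.retries: int32 -> int32, writer required; from meta.retries
  => backward: COMPATIBLE
forward on Device — v1 reading data written by v2:
  tier: Channel -> Channel, writer required; from tier
  meta: Audit -> Audit, writer optional; from meta
  primary: bool -> bool, writer required; from primary
  version: int64 -> int64, writer required; from version
  zip: int32 -> int32, writer optional; from zip
  meta.verified: bool -> bool, writer optional; from meta.verified
  meta.height: float32 -> float32, writer required; from meta.latitude
  meta.retries: int32 -> int32, writer required; from meta.retries
  leftover writer field: meta.seq
  => forward: COMPATIBLE

backward: COMPATIBLE []; forward: COMPATIBLE []
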